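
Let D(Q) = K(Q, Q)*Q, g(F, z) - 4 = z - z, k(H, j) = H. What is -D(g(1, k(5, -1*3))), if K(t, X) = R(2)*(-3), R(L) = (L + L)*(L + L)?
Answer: 192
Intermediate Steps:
R(L) = 4*L² (R(L) = (2*L)*(2*L) = 4*L²)
g(F, z) = 4 (g(F, z) = 4 + (z - z) = 4 + 0 = 4)
K(t, X) = -48 (K(t, X) = (4*2²)*(-3) = (4*4)*(-3) = 16*(-3) = -48)
D(Q) = -48*Q
-D(g(1, k(5, -1*3))) = -(-48)*4 = -1*(-192) = 192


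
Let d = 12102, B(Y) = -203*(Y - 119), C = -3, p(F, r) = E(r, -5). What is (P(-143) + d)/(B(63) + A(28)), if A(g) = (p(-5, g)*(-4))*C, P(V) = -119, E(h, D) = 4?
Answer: 11983/11416 ≈ 1.0497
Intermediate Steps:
p(F, r) = 4
A(g) = 48 (A(g) = (4*(-4))*(-3) = -16*(-3) = 48)
B(Y) = 24157 - 203*Y (B(Y) = -203*(-119 + Y) = 24157 - 203*Y)
(P(-143) + d)/(B(63) + A(28)) = (-119 + 12102)/((24157 - 203*63) + 48) = 11983/((24157 - 12789) + 48) = 11983/(11368 + 48) = 11983/11416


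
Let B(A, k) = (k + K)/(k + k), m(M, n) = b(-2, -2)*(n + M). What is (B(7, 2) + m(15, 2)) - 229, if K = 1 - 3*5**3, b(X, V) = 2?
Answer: -288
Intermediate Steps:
K = -374 (K = 1 - 3*125 = 1 - 375 = -374)
m(M, n) = 2*M + 2*n (m(M, n) = 2*(n + M) = 2*(M + n) = 2*M + 2*n)
B(A, k) = (-374 + k)/(2*k) (B(A, k) = (k - 374)/(k + k) = (-374 + k)/((2*k)) = (-374 + k)*(1/(2*k)) = (-374 + k)/(2*k))
(B(7, 2) + m(15, 2)) - 229 = ((1/2)*(-374 + 2)/2 + (2*15 + 2*2)) - 229 = ((1/2)*(1/2)*(-372) + (30 + 4)) - 229 = (-93 + 34) - 229 = -59 - 229 = -288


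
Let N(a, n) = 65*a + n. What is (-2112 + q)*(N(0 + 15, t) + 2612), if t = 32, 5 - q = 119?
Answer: -8055894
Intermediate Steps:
q = -114 (q = 5 - 1*119 = 5 - 119 = -114)
N(a, n) = n + 65*a
(-2112 + q)*(N(0 + 15, t) + 2612) = (-2112 - 114)*((32 + 65*(0 + 15)) + 2612) = -2226*((32 + 65*15) + 2612) = -2226*((32 + 975) + 2612) = -2226*(1007 + 2612) = -2226*3619 = -8055894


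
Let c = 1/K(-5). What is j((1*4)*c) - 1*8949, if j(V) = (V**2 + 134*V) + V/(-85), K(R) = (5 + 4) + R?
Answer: -749191/85 ≈ -8814.0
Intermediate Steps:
K(R) = 9 + R
c = 1/4 (c = 1/(9 - 5) = 1/4 ≈ 0.25000)
j(V) = V**2 + 11389*V/85 (j(V) = (V**2 + 134*V) + V*(-1/85) = (V**2 + 134*V) - V/85 = V**2 + 11389*V/85)
j((1*4)*c) - 1*8949 = ((1*4)*(1/4))*(11389 + 85*((1*4)*(1/4)))/85 - 1*8949 = (4*(1/4))*(11389 + 85*(4*(1/4)))/85 - 8949 = (1/85)*1*(11389 + 85*1) - 8949 = (1/85)*1*(11389 + 85) - 8949 = (1/85)*1*11474 - 8949 = 11474/85 - 8949 = -749191/85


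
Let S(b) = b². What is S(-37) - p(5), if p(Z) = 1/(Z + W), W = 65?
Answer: 95829/70 ≈ 1369.0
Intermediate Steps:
p(Z) = 1/(65 + Z) (p(Z) = 1/(Z + 65) = 1/(65 + Z))
S(-37) - p(5) = (-37)² - 1/(65 + 5) = 1369 - 1/70 = 95829/70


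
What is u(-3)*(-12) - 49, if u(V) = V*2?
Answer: 23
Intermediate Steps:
u(V) = 2*V
u(-3)*(-12) - 49 = (2*(-3))*(-12) - 49 = -6*(-12) - 49 = 72 - 49 = 23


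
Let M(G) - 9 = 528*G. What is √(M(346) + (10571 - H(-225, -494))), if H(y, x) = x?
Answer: √193762 ≈ 440.18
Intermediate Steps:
M(G) = 9 + 528*G
√(M(346) + (10571 - H(-225, -494))) = √((9 + 528*346) + (10571 - 1*(-494))) = √((9 + 182688) + (10571 + 494)) = √(182697 + 11065) = √193762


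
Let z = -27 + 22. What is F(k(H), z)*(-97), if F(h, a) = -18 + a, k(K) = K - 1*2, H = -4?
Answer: 2231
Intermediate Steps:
z = -5
k(K) = -2 + K (k(K) = K - 2 = -2 + K)
F(k(H), z)*(-97) = (-18 - 5)*(-97) = -23*(-97) = 2231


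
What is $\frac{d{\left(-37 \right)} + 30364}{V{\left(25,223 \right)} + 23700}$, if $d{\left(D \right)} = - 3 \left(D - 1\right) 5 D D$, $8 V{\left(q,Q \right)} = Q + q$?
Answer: $\frac{810694}{23731} \approx 34.162$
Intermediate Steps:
$V{\left(q,Q \right)} = \frac{Q}{8} + \frac{q}{8}$ ($V{\left(q,Q \right)} = \frac{Q + q}{8} = \frac{Q}{8} + \frac{q}{8}$)
$d{\left(D \right)} = - 3 D^{2} \left(-5 + 5 D\right)$ ($d{\left(D \right)} = - 3 \left(-1 + D\right) 5 D D = - 3 \left(-5 + 5 D\right) D D = - 3 D \left(-5 + 5 D\right) D = - 3 D^{2} \left(-5 + 5 D\right)$)
$\frac{d{\left(-37 \right)} + 30364}{V{\left(25,223 \right)} + 23700} = \frac{15 \left(-37\right)^{2} \left(1 - -37\right) + 30364}{\left(\frac{1}{8} \cdot 223 + \frac{1}{8} \cdot 25\right) + 23700} = \frac{15 \cdot 1369 \left(1 + 37\right) + 30364}{\left(\frac{223}{8} + \frac{25}{8}\right) + 23700} = \frac{15 \cdot 1369 \cdot 38 + 30364}{31 + 23700} = \frac{780330 + 30364}{23731} = 810694 \cdot \frac{1}{23731} = \frac{810694}{23731}$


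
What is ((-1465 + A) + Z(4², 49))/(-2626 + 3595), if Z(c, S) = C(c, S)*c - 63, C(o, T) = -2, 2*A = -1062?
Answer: -41/19 ≈ -2.1579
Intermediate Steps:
A = -531 (A = (½)*(-1062) = -531)
Z(c, S) = -63 - 2*c (Z(c, S) = -2*c - 63 = -63 - 2*c)
((-1465 + A) + Z(4², 49))/(-2626 + 3595) = ((-1465 - 531) + (-63 - 2*4²))/(-2626 + 3595) = (-1996 + (-63 - 2*16))/969 = (-1996 + (-63 - 32))*(1/969) = (-1996 - 95)*(1/969) = -2091*1/969 = -41/19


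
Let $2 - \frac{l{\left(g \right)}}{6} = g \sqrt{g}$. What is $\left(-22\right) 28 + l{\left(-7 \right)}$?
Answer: $-604 + 42 i \sqrt{7} \approx -604.0 + 111.12 i$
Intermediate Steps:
$l{\left(g \right)} = 12 - 6 g^{\frac{3}{2}}$ ($l{\left(g \right)} = 12 - 6 g \sqrt{g} = 12 - 6 g^{\frac{3}{2}}$)
$\left(-22\right) 28 + l{\left(-7 \right)} = \left(-22\right) 28 + \left(12 - 6 \left(-7\right)^{\frac{3}{2}}\right) = -616 + \left(12 - 6 \left(- 7 i \sqrt{7}\right)\right) = -616 + \left(12 + 42 i \sqrt{7}\right) = -604 + 42 i \sqrt{7}$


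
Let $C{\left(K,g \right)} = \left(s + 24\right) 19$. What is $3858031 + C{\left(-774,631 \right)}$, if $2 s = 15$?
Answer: $\frac{7717259}{2} \approx 3.8586 \cdot 10^{6}$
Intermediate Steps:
$s = \frac{15}{2}$ ($s = \frac{1}{2} \cdot 15 = \frac{15}{2} \approx 7.5$)
$C{\left(K,g \right)} = \frac{1197}{2}$ ($C{\left(K,g \right)} = \left(\frac{15}{2} + 24\right) 19 = \frac{63}{2} \cdot 19 = \frac{1197}{2}$)
$3858031 + C{\left(-774,631 \right)} = 3858031 + \frac{1197}{2} = \frac{7717259}{2}$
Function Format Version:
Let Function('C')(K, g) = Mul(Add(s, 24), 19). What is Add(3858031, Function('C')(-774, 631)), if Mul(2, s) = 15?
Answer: Rational(7717259, 2) ≈ 3.8586e+6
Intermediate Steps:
s = Rational(15, 2) (s = Mul(Rational(1, 2), 15) = Rational(15, 2) ≈ 7.5000)
Function('C')(K, g) = Rational(1197, 2) (Function('C')(K, g) = Mul(Add(Rational(15, 2), 24), 19) = Mul(Rational(63, 2), 19) = Rational(1197, 2))
Add(3858031, Function('C')(-774, 631)) = Add(3858031, Rational(1197, 2)) = Rational(7717259, 2)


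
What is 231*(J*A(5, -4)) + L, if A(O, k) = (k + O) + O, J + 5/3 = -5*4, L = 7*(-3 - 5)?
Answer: -30086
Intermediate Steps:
L = -56 (L = 7*(-8) = -56)
J = -65/3 (J = -5/3 - 5*4 = -5/3 - 20 = -65/3 ≈ -21.667)
A(O, k) = k + 2*O (A(O, k) = (O + k) + O = k + 2*O)
231*(J*A(5, -4)) + L = 231*(-65*(-4 + 2*5)/3) - 56 = 231*(-65*(-4 + 10)/3) - 56 = 231*(-65/3*6) - 56 = 231*(-130) - 56 = -30030 - 56 = -30086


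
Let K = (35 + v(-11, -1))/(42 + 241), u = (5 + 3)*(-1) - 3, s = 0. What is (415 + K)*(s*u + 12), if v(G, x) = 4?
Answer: 1409808/283 ≈ 4981.7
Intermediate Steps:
u = -11 (u = 8*(-1) - 3 = -8 - 3 = -11)
K = 39/283 (K = (35 + 4)/(42 + 241) = 39/283 ≈ 0.13781)
(415 + K)*(s*u + 12) = (415 + 39/283)*(0*(-11) + 12) = 117484*(0 + 12)/283 = (117484/283)*12 = 1409808/283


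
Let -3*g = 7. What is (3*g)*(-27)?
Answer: 189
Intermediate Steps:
g = -7/3 (g = -⅓*7 = -7/3 ≈ -2.3333)
(3*g)*(-27) = (3*(-7/3))*(-27) = -7*(-27) = 189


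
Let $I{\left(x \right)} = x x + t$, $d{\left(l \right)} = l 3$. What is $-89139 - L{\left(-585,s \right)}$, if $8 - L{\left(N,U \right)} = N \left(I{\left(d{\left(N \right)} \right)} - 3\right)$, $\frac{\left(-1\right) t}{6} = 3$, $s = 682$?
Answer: $-1801891487$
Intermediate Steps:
$t = -18$ ($t = \left(-6\right) 3 = -18$)
$d{\left(l \right)} = 3 l$
$I{\left(x \right)} = -18 + x^{2}$ ($I{\left(x \right)} = x x - 18 = x^{2} - 18 = -18 + x^{2}$)
$L{\left(N,U \right)} = 8 - N \left(-21 + 9 N^{2}\right)$ ($L{\left(N,U \right)} = 8 - N \left(\left(-18 + \left(3 N\right)^{2}\right) - 3\right) = 8 - N \left(\left(-18 + 9 N^{2}\right) - 3\right) = 8 - N \left(-21 + 9 N^{2}\right)$)
$-89139 - L{\left(-585,s \right)} = -89139 - \left(8 - 9 \left(-585\right)^{3} + 21 \left(-585\right)\right) = -89139 - \left(8 - -1801814625 - 12285\right) = -89139 - \left(8 + 1801814625 - 12285\right) = -89139 - 1801802348 = -1801891487$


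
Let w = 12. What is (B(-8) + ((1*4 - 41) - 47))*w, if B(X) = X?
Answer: -1104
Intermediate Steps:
(B(-8) + ((1*4 - 41) - 47))*w = (-8 + ((1*4 - 41) - 47))*12 = (-8 + ((4 - 41) - 47))*12 = (-8 + (-37 - 47))*12 = (-8 - 84)*12 = -92*12 = -1104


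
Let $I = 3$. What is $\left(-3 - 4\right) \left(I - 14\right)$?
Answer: $77$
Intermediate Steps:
$\left(-3 - 4\right) \left(I - 14\right) = \left(-3 - 4\right) \left(3 - 14\right) = \left(-7\right) \left(-11\right) = 77$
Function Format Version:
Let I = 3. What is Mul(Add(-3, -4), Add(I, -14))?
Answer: 77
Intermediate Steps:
Mul(Add(-3, -4), Add(I, -14)) = Mul(Add(-3, -4), Add(3, -14)) = Mul(-7, -11) = 77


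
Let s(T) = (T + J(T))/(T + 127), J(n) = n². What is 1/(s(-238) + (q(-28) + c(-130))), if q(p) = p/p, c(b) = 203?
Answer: -37/11254 ≈ -0.0032877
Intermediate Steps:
q(p) = 1
s(T) = (T + T²)/(127 + T) (s(T) = (T + T²)/(T + 127) = (T + T²)/(127 + T))
1/(s(-238) + (q(-28) + c(-130))) = 1/(-238*(1 - 238)/(127 - 238) + (1 + 203)) = 1/(-238*(-237)/(-111) + 204) = 1/(-238*(-1/111)*(-237) + 204) = 1/(-18802/37 + 204) = 1/(-11254/37) = -37/11254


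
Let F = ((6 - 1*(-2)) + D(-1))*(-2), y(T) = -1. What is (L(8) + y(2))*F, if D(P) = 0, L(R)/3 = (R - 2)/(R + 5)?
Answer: -80/13 ≈ -6.1538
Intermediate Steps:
L(R) = 3*(-2 + R)/(5 + R) (L(R) = 3*((R - 2)/(R + 5)) = 3*((-2 + R)/(5 + R)) = 3*(-2 + R)/(5 + R))
F = -16 (F = ((6 - 1*(-2)) + 0)*(-2) = ((6 + 2) + 0)*(-2) = (8 + 0)*(-2) = 8*(-2) = -16)
(L(8) + y(2))*F = (3*(-2 + 8)/(5 + 8) - 1)*(-16) = (3*6/13 - 1)*(-16) = (3*(1/13)*6 - 1)*(-16) = (18/13 - 1)*(-16) = (5/13)*(-16) = -80/13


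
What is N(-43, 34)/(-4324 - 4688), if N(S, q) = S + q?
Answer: 3/3004 ≈ 0.00099867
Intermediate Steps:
N(-43, 34)/(-4324 - 4688) = (-43 + 34)/(-4324 - 4688) = -9/(-9012) = -9*(-1/9012) = 3/3004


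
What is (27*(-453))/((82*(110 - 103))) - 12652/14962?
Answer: -95131235/4294094 ≈ -22.154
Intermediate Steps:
(27*(-453))/((82*(110 - 103))) - 12652/14962 = -12231/(82*7) - 12652*1/14962 = -12231/574 - 6326/7481 = -95131235/4294094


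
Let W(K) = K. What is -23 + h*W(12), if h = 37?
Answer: 421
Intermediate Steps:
-23 + h*W(12) = -23 + 37*12 = -23 + 444 = 421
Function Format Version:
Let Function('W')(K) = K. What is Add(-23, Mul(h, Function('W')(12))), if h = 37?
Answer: 421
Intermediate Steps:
Add(-23, Mul(h, Function('W')(12))) = Add(-23, Mul(37, 12)) = Add(-23, 444) = 421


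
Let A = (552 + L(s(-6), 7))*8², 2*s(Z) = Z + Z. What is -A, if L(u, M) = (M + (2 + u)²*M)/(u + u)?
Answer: -104080/3 ≈ -34693.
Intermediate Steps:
s(Z) = Z (s(Z) = (Z + Z)/2 = (2*Z)/2 = Z)
L(u, M) = (M + M*(2 + u)²)/(2*u) (L(u, M) = (M + M*(2 + u)²)/((2*u)) = (M + M*(2 + u)²)*(1/(2*u)) = (M + M*(2 + u)²)/(2*u))
A = 104080/3 (A = (552 + (½)*7*(1 + (2 - 6)²)/(-6))*8² = (552 + (½)*7*(-⅙)*(1 + (-4)²))*64 = (552 + (½)*7*(-⅙)*(1 + 16))*64 = (552 + (½)*7*(-⅙)*17)*64 = (552 - 119/12)*64 = (6505/12)*64 = 104080/3 ≈ 34693.)
-A = -1*104080/3 = -104080/3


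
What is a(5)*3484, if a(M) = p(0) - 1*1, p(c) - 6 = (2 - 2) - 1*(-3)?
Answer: 27872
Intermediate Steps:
p(c) = 9 (p(c) = 6 + ((2 - 2) - 1*(-3)) = 6 + (0 + 3) = 6 + 3 = 9)
a(M) = 8 (a(M) = 9 - 1*1 = 9 - 1 = 8)
a(5)*3484 = 8*3484 = 27872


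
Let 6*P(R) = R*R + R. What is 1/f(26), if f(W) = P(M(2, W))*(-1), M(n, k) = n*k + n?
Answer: -1/495 ≈ -0.0020202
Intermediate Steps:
M(n, k) = n + k*n (M(n, k) = k*n + n = n + k*n)
P(R) = R/6 + R²/6 (P(R) = (R*R + R)/6 = (R² + R)/6 = (R + R²)/6 = R/6 + R²/6)
f(W) = -(2 + 2*W)*(3 + 2*W)/6 (f(W) = ((2*(1 + W))*(1 + 2*(1 + W))/6)*(-1) = ((2 + 2*W)*(1 + (2 + 2*W))/6)*(-1) = ((2 + 2*W)*(3 + 2*W)/6)*(-1) = -(2 + 2*W)*(3 + 2*W)/6)
1/f(26) = 1/(-(1 + 26)*(3 + 2*26)/3) = 1/(-⅓*27*(3 + 52)) = 1/(-⅓*27*55) = 1/(-495) = -1/495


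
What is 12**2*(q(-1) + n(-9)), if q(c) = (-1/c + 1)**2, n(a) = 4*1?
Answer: 1152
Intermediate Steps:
n(a) = 4
q(c) = (1 - 1/c)**2
12**2*(q(-1) + n(-9)) = 12**2*((-1 - 1)**2/(-1)**2 + 4) = 144*(1*(-2)**2 + 4) = 144*(1*4 + 4) = 144*(4 + 4) = 144*8 = 1152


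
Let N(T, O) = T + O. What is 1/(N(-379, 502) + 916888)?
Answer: 1/917011 ≈ 1.0905e-6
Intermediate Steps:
N(T, O) = O + T
1/(N(-379, 502) + 916888) = 1/((502 - 379) + 916888) = 1/(123 + 916888) = 1/917011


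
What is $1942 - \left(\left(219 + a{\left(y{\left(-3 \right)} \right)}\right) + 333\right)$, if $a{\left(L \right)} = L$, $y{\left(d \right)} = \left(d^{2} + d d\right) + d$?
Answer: $1375$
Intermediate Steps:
$y{\left(d \right)} = d + 2 d^{2}$ ($y{\left(d \right)} = \left(d^{2} + d^{2}\right) + d = 2 d^{2} + d = d + 2 d^{2}$)
$1942 - \left(\left(219 + a{\left(y{\left(-3 \right)} \right)}\right) + 333\right) = 1942 - \left(\left(219 - 3 \left(1 + 2 \left(-3\right)\right)\right) + 333\right) = 1942 - \left(\left(219 - 3 \left(1 - 6\right)\right) + 333\right) = 1942 - \left(\left(219 - -15\right) + 333\right) = 1942 - \left(\left(219 + 15\right) + 333\right) = 1942 - \left(234 + 333\right) = 1942 - 567 = 1375$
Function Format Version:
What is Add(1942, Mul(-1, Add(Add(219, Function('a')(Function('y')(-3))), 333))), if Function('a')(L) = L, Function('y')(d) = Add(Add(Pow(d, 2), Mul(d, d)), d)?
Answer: 1375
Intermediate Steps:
Function('y')(d) = Add(d, Mul(2, Pow(d, 2))) (Function('y')(d) = Add(Add(Pow(d, 2), Pow(d, 2)), d) = Add(Mul(2, Pow(d, 2)), d) = Add(d, Mul(2, Pow(d, 2))))
Add(1942, Mul(-1, Add(Add(219, Function('a')(Function('y')(-3))), 333))) = Add(1942, Mul(-1, Add(Add(219, Mul(-3, Add(1, Mul(2, -3)))), 333))) = Add(1942, Mul(-1, Add(Add(219, Mul(-3, Add(1, -6))), 333))) = Add(1942, Mul(-1, Add(Add(219, Mul(-3, -5)), 333))) = Add(1942, Mul(-1, Add(Add(219, 15), 333))) = Add(1942, Mul(-1, Add(234, 333))) = Add(1942, Mul(-1, 567)) = Add(1942, -567) = 1375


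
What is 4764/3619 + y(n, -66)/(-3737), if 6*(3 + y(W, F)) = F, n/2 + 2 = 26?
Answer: 17853734/13524203 ≈ 1.3201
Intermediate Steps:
n = 48 (n = -4 + 2*26 = -4 + 52 = 48)
y(W, F) = -3 + F/6
4764/3619 + y(n, -66)/(-3737) = 4764/3619 + (-3 + (⅙)*(-66))/(-3737) = 4764*(1/3619) + (-3 - 11)*(-1/3737) = 4764/3619 - 14*(-1/3737) = 4764/3619 + 14/3737 = 17853734/13524203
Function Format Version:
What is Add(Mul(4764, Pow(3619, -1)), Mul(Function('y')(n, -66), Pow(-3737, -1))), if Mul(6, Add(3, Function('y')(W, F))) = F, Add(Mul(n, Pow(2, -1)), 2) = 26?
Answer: Rational(17853734, 13524203) ≈ 1.3201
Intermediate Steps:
n = 48 (n = Add(-4, Mul(2, 26)) = Add(-4, 52) = 48)
Function('y')(W, F) = Add(-3, Mul(Rational(1, 6), F))
Add(Mul(4764, Pow(3619, -1)), Mul(Function('y')(n, -66), Pow(-3737, -1))) = Add(Mul(4764, Pow(3619, -1)), Mul(Add(-3, Mul(Rational(1, 6), -66)), Pow(-3737, -1))) = Add(Mul(4764, Rational(1, 3619)), Mul(Add(-3, -11), Rational(-1, 3737))) = Add(Rational(4764, 3619), Mul(-14, Rational(-1, 3737))) = Add(Rational(4764, 3619), Rational(14, 3737)) = Rational(17853734, 13524203)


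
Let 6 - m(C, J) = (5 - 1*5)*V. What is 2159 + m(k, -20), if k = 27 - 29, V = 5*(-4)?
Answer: 2165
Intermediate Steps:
V = -20
k = -2
m(C, J) = 6 (m(C, J) = 6 - (5 - 1*5)*(-20) = 6 - (5 - 5)*(-20) = 6 - 0*(-20) = 6 - 1*0 = 6 + 0 = 6)
2159 + m(k, -20) = 2159 + 6 = 2165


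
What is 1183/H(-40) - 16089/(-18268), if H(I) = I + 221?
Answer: 24523153/3306508 ≈ 7.4166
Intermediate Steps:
H(I) = 221 + I
1183/H(-40) - 16089/(-18268) = 1183/(221 - 40) - 16089/(-18268) = 1183/181 - 16089*(-1/18268) = 1183*(1/181) + 16089/18268 = 1183/181 + 16089/18268 = 24523153/3306508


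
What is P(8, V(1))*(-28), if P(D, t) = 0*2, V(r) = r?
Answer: 0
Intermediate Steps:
P(D, t) = 0
P(8, V(1))*(-28) = 0*(-28) = 0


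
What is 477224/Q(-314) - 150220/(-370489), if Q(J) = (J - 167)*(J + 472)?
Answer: -11813558784/2011173073 ≈ -5.8740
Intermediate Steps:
Q(J) = (-167 + J)*(472 + J)
477224/Q(-314) - 150220/(-370489) = 477224/(-78824 + (-314)² + 305*(-314)) - 150220/(-370489) = 477224/(-78824 + 98596 - 95770) - 150220*(-1/370489) = 477224/(-75998) + 21460/52927 = 477224*(-1/75998) + 21460/52927 = -238612/37999 + 21460/52927 = -11813558784/2011173073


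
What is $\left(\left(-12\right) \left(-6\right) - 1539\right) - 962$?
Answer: $-2429$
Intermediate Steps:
$\left(\left(-12\right) \left(-6\right) - 1539\right) - 962 = \left(72 - 1539\right) - 962 = -1467 - 962 = -2429$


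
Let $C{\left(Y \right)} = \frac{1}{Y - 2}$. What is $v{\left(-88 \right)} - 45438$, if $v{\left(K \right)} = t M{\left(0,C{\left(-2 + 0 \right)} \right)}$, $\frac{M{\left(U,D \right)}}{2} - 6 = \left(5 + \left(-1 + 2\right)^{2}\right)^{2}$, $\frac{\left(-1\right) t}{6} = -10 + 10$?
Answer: $-45438$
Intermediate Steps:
$C{\left(Y \right)} = \frac{1}{-2 + Y}$
$t = 0$ ($t = - 6 \left(-10 + 10\right) = \left(-6\right) 0 = 0$)
$M{\left(U,D \right)} = 84$ ($M{\left(U,D \right)} = 12 + 2 \left(5 + \left(-1 + 2\right)^{2}\right)^{2} = 12 + 2 \left(5 + 1^{2}\right)^{2} = 12 + 2 \left(5 + 1\right)^{2} = 12 + 2 \cdot 6^{2} = 12 + 2 \cdot 36 = 12 + 72 = 84$)
$v{\left(K \right)} = 0$ ($v{\left(K \right)} = 0 \cdot 84 = 0$)
$v{\left(-88 \right)} - 45438 = 0 - 45438 = -45438$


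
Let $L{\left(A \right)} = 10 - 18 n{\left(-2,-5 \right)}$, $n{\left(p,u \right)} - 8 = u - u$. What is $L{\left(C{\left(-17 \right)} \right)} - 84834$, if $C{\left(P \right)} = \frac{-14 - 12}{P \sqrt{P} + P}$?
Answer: $-84968$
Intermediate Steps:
$n{\left(p,u \right)} = 8$ ($n{\left(p,u \right)} = 8 + \left(u - u\right) = 8 + 0 = 8$)
$C{\left(P \right)} = - \frac{26}{P + P^{\frac{3}{2}}}$ ($C{\left(P \right)} = - \frac{26}{P^{\frac{3}{2}} + P} = - \frac{26}{P + P^{\frac{3}{2}}}$)
$L{\left(A \right)} = -134$ ($L{\left(A \right)} = 10 - 144 = -134$)
$L{\left(C{\left(-17 \right)} \right)} - 84834 = -134 - 84834 = -84968$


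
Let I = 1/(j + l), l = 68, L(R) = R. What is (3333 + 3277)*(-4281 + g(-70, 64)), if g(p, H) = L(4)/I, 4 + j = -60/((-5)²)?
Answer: -26668706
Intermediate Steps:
j = -32/5 (j = -4 - 60/((-5)²) = -4 - 60/25 = -4 - 60*1/25 = -4 - 12/5 = -32/5 ≈ -6.4000)
I = 5/308 (I = 1/(-32/5 + 68) = 1/(308/5) = 5/308 ≈ 0.016234)
g(p, H) = 1232/5 (g(p, H) = 4/(5/308) = 4*(308/5) = 1232/5)
(3333 + 3277)*(-4281 + g(-70, 64)) = (3333 + 3277)*(-4281 + 1232/5) = 6610*(-20173/5) = -26668706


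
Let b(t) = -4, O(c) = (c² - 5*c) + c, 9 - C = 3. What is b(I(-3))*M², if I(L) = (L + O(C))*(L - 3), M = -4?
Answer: -64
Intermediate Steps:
C = 6 (C = 9 - 1*3 = 9 - 3 = 6)
O(c) = c² - 4*c
I(L) = (-3 + L)*(12 + L) (I(L) = (L + 6*(-4 + 6))*(L - 3) = (L + 6*2)*(-3 + L) = (L + 12)*(-3 + L) = (12 + L)*(-3 + L) = (-3 + L)*(12 + L))
b(I(-3))*M² = -4*(-4)² = -4*16 = -64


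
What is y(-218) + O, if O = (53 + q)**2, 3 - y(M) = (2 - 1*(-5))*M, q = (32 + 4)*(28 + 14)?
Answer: 2450754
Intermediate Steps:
q = 1512 (q = 36*42 = 1512)
y(M) = 3 - 7*M (y(M) = 3 - (2 - 1*(-5))*M = 3 - (2 + 5)*M = 3 - 7*M)
O = 2449225 (O = (53 + 1512)**2 = 1565**2 = 2449225)
y(-218) + O = (3 - 7*(-218)) + 2449225 = (3 + 1526) + 2449225 = 1529 + 2449225 = 2450754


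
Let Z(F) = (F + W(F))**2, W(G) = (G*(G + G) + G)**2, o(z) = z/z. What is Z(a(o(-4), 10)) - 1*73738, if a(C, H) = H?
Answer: 1945618362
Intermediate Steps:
o(z) = 1
W(G) = (G + 2*G**2)**2 (W(G) = (G*(2*G) + G)**2 = (2*G**2 + G)**2 = (G + 2*G**2)**2)
Z(F) = (F + F**2*(1 + 2*F)**2)**2
Z(a(o(-4), 10)) - 1*73738 = 10**2*(1 + 10*(1 + 2*10)**2)**2 - 1*73738 = 100*(1 + 10*(1 + 20)**2)**2 - 73738 = 100*(1 + 10*21**2)**2 - 73738 = 100*(1 + 10*441)**2 - 73738 = 100*(1 + 4410)**2 - 73738 = 100*4411**2 - 73738 = 100*19456921 - 73738 = 1945692100 - 73738 = 1945618362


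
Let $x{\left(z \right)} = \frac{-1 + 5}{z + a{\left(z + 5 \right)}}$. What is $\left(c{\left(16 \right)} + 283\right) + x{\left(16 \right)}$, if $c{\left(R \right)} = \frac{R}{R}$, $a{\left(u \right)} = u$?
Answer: $\frac{10512}{37} \approx 284.11$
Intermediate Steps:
$x{\left(z \right)} = \frac{4}{5 + 2 z}$ ($x{\left(z \right)} = \frac{-1 + 5}{z + \left(z + 5\right)} = \frac{4}{z + \left(5 + z\right)} = \frac{4}{5 + 2 z}$)
$c{\left(R \right)} = 1$
$\left(c{\left(16 \right)} + 283\right) + x{\left(16 \right)} = \left(1 + 283\right) + \frac{4}{5 + 2 \cdot 16} = 284 + \frac{4}{5 + 32} = 284 + \frac{4}{37} = \frac{10512}{37}$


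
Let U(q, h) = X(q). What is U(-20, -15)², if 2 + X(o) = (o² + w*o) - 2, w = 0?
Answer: 156816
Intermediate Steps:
X(o) = -4 + o² (X(o) = -2 + ((o² + 0*o) - 2) = -2 + ((o² + 0) - 2) = -2 + (o² - 2) = -2 + (-2 + o²) = -4 + o²)
U(q, h) = -4 + q²
U(-20, -15)² = (-4 + (-20)²)² = (-4 + 400)² = 396² = 156816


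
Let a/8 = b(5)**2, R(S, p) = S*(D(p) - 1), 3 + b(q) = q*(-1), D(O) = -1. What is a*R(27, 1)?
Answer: -27648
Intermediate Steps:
b(q) = -3 - q (b(q) = -3 + q*(-1) = -3 - q)
R(S, p) = -2*S (R(S, p) = S*(-1 - 1) = S*(-2) = -2*S)
a = 512 (a = 8*(-3 - 1*5)**2 = 8*(-3 - 5)**2 = 8*(-8)**2 = 8*64 = 512)
a*R(27, 1) = 512*(-2*27) = 512*(-54) = -27648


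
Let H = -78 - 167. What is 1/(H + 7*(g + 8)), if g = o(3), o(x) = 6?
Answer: -1/147 ≈ -0.0068027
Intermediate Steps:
g = 6
H = -245
1/(H + 7*(g + 8)) = 1/(-245 + 7*(6 + 8)) = 1/(-245 + 7*14) = 1/(-245 + 98) = 1/(-147) = -1/147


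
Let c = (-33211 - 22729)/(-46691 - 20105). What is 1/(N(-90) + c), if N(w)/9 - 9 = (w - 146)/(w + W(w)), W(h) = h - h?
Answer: 83495/8803502 ≈ 0.0094843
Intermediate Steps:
W(h) = 0
N(w) = 81 + 9*(-146 + w)/w (N(w) = 81 + 9*((w - 146)/(w + 0)) = 81 + 9*((-146 + w)/w) = 81 + 9*(-146 + w)/w)
c = 13985/16699 (c = -55940/(-66796) = -55940*(-1/66796) = 13985/16699 ≈ 0.83747)
1/(N(-90) + c) = 1/((90 - 1314/(-90)) + 13985/16699) = 1/((90 - 1314*(-1/90)) + 13985/16699) = 1/((90 + 73/5) + 13985/16699) = 1/(523/5 + 13985/16699) = 1/(8803502/83495) = 83495/8803502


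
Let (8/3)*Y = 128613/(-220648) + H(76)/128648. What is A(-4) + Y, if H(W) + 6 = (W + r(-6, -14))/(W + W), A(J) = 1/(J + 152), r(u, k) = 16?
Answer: -8454737132921/39910609009024 ≈ -0.21184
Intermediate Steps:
A(J) = 1/(152 + J)
H(W) = -6 + (16 + W)/(2*W) (H(W) = -6 + (W + 16)/(W + W) = -6 + (16 + W)/((2*W)) = -6 + (16 + W)*(1/(2*W)) = -6 + (16 + W)/(2*W))
Y = -235794686757/1078665108352 (Y = 3*(128613/(-220648) + (-11/2 + 8/76)/128648)/8 = 3*(128613*(-1/220648) + (-11/2 + 8*(1/76))*(1/128648))/8 = 3*(-128613/220648 + (-11/2 + 2/19)*(1/128648))/8 = 3*(-128613/220648 - 205/38*1/128648)/8 = 3*(-128613/220648 - 205/4888624)/8 = (3/8)*(-78598228919/134833138544) = -235794686757/1078665108352 ≈ -0.21860)
A(-4) + Y = 1/(152 - 4) - 235794686757/1078665108352 = 1/148 - 235794686757/1078665108352 = -8454737132921/39910609009024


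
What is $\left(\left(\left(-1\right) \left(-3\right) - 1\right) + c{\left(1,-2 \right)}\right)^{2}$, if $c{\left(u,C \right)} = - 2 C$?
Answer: $36$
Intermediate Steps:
$\left(\left(\left(-1\right) \left(-3\right) - 1\right) + c{\left(1,-2 \right)}\right)^{2} = \left(\left(\left(-1\right) \left(-3\right) - 1\right) - -4\right)^{2} = \left(\left(3 - 1\right) + 4\right)^{2} = \left(2 + 4\right)^{2} = 6^{2} = 36$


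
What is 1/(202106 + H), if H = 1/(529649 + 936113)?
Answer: 1465762/296239294773 ≈ 4.9479e-6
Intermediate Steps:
H = 1/1465762 ≈ 6.8224e-7
1/(202106 + H) = 1/(202106 + 1/1465762) = 1/(296239294773/1465762) = 1465762/296239294773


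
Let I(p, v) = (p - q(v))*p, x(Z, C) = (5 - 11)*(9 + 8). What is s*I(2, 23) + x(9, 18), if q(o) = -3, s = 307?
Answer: 2968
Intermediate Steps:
x(Z, C) = -102 (x(Z, C) = -6*17 = -102)
I(p, v) = p*(3 + p) (I(p, v) = (p - 1*(-3))*p = (p + 3)*p = (3 + p)*p = p*(3 + p))
s*I(2, 23) + x(9, 18) = 307*(2*(3 + 2)) - 102 = 307*(2*5) - 102 = 307*10 - 102 = 3070 - 102 = 2968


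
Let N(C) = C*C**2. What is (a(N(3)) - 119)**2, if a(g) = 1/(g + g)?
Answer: 41280625/2916 ≈ 14157.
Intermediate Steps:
N(C) = C**3
a(g) = 1/(2*g)
(a(N(3)) - 119)**2 = (1/(2*(3**3)) - 119)**2 = ((1/2)/27 - 119)**2 = ((1/2)*(1/27) - 119)**2 = (1/54 - 119)**2 = (-6425/54)**2 = 41280625/2916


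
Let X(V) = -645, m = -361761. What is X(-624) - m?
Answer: 361116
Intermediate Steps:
X(-624) - m = -645 - 1*(-361761) = -645 + 361761 = 361116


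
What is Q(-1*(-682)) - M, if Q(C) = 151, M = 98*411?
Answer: -40127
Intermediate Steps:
M = 40278
Q(-1*(-682)) - M = 151 - 1*40278 = 151 - 40278 = -40127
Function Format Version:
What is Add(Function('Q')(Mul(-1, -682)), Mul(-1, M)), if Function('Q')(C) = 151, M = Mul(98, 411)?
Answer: -40127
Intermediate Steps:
M = 40278
Add(Function('Q')(Mul(-1, -682)), Mul(-1, M)) = Add(151, Mul(-1, 40278)) = Add(151, -40278) = -40127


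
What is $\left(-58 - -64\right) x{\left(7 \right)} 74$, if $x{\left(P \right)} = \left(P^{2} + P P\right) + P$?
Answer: $46620$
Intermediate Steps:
$x{\left(P \right)} = P + 2 P^{2}$ ($x{\left(P \right)} = \left(P^{2} + P^{2}\right) + P = 2 P^{2} + P = P + 2 P^{2}$)
$\left(-58 - -64\right) x{\left(7 \right)} 74 = \left(-58 - -64\right) 7 \left(1 + 2 \cdot 7\right) 74 = \left(-58 + 64\right) 7 \left(1 + 14\right) 74 = 6 \cdot 7 \cdot 15 \cdot 74 = 6 \cdot 105 \cdot 74 = 630 \cdot 74 = 46620$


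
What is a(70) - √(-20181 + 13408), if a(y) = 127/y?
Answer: 127/70 - I*√6773 ≈ 1.8143 - 82.298*I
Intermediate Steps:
a(70) - √(-20181 + 13408) = 127/70 - √(-20181 + 13408) = 127*(1/70) - √(-6773) = 127/70 - I*√6773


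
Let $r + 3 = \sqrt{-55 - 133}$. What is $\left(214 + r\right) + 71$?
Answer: $282 + 2 i \sqrt{47} \approx 282.0 + 13.711 i$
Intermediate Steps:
$r = -3 + 2 i \sqrt{47}$ ($r = -3 + \sqrt{-55 - 133} = -3 + \sqrt{-188} = -3 + 2 i \sqrt{47} \approx -3.0 + 13.711 i$)
$\left(214 + r\right) + 71 = \left(214 - \left(3 - 2 i \sqrt{47}\right)\right) + 71 = \left(211 + 2 i \sqrt{47}\right) + 71 = 282 + 2 i \sqrt{47}$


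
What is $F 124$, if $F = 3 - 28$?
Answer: $-3100$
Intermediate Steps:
$F = -25$ ($F = 3 - 28 = -25$)
$F 124 = \left(-25\right) 124 = -3100$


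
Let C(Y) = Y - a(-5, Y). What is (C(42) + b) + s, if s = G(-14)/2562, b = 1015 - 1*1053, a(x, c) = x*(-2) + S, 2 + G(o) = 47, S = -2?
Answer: -3401/854 ≈ -3.9824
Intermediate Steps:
G(o) = 45 (G(o) = -2 + 47 = 45)
a(x, c) = -2 - 2*x (a(x, c) = x*(-2) - 2 = -2*x - 2 = -2 - 2*x)
C(Y) = -8 + Y (C(Y) = Y - (-2 - 2*(-5)) = Y - (-2 + 10) = Y - 1*8 = Y - 8 = -8 + Y)
b = -38 (b = 1015 - 1053 = -38)
s = 15/854 (s = 45/2562 = 45*(1/2562) = 15/854 ≈ 0.017564)
(C(42) + b) + s = ((-8 + 42) - 38) + 15/854 = (34 - 38) + 15/854 = -4 + 15/854 = -3401/854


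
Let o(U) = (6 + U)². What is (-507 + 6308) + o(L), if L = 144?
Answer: 28301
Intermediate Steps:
(-507 + 6308) + o(L) = (-507 + 6308) + (6 + 144)² = 5801 + 150² = 5801 + 22500 = 28301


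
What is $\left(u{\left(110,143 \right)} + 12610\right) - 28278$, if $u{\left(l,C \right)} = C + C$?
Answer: $-15382$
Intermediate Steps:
$u{\left(l,C \right)} = 2 C$
$\left(u{\left(110,143 \right)} + 12610\right) - 28278 = \left(2 \cdot 143 + 12610\right) - 28278 = \left(286 + 12610\right) - 28278 = 12896 - 28278 = -15382$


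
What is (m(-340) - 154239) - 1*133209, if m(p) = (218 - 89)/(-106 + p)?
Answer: -128201937/446 ≈ -2.8745e+5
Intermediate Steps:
m(p) = 129/(-106 + p)
(m(-340) - 154239) - 1*133209 = (129/(-106 - 340) - 154239) - 1*133209 = (129/(-446) - 154239) - 133209 = (129*(-1/446) - 154239) - 133209 = (-129/446 - 154239) - 133209 = -68790723/446 - 133209 = -128201937/446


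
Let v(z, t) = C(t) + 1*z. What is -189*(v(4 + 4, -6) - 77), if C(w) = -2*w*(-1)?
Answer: 15309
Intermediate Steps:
C(w) = 2*w
v(z, t) = z + 2*t (v(z, t) = 2*t + 1*z = 2*t + z = z + 2*t)
-189*(v(4 + 4, -6) - 77) = -189*(((4 + 4) + 2*(-6)) - 77) = -189*((8 - 12) - 77) = -189*(-4 - 77) = -189*(-81) = 15309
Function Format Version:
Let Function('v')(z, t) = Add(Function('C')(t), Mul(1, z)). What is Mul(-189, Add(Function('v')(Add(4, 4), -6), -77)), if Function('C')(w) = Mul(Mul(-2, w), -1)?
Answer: 15309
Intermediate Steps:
Function('C')(w) = Mul(2, w)
Function('v')(z, t) = Add(z, Mul(2, t)) (Function('v')(z, t) = Add(Mul(2, t), Mul(1, z)) = Add(Mul(2, t), z) = Add(z, Mul(2, t)))
Mul(-189, Add(Function('v')(Add(4, 4), -6), -77)) = Mul(-189, Add(Add(Add(4, 4), Mul(2, -6)), -77)) = Mul(-189, Add(Add(8, -12), -77)) = Mul(-189, Add(-4, -77)) = Mul(-189, -81) = 15309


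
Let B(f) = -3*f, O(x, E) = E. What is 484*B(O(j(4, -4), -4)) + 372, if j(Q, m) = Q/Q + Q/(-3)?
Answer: 6180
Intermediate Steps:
j(Q, m) = 1 - Q/3 (j(Q, m) = 1 + Q*(-1/3) = 1 - Q/3)
484*B(O(j(4, -4), -4)) + 372 = 484*(-3*(-4)) + 372 = 484*12 + 372 = 5808 + 372 = 6180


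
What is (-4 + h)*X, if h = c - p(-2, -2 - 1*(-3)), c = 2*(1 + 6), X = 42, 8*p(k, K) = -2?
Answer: 861/2 ≈ 430.50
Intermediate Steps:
p(k, K) = -¼ (p(k, K) = (⅛)*(-2) = -¼)
c = 14 (c = 2*7 = 14)
h = 57/4 (h = 14 - 1*(-¼) = 14 + ¼ = 57/4 ≈ 14.250)
(-4 + h)*X = (-4 + 57/4)*42 = (41/4)*42 = 861/2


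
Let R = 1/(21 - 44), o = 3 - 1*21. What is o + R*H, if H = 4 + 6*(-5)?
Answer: -388/23 ≈ -16.870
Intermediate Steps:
o = -18 (o = 3 - 21 = -18)
H = -26 (H = 4 - 30 = -26)
R = -1/23 (R = 1/(-23) = -1/23 ≈ -0.043478)
o + R*H = -18 - 1/23*(-26) = -18 + 26/23 = -388/23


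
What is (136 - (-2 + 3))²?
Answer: 18225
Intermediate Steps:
(136 - (-2 + 3))² = (136 - 1*1)² = (136 - 1)² = 135² = 18225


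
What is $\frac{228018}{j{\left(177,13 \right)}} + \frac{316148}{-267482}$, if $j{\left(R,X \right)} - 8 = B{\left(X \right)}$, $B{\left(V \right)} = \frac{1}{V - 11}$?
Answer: $\frac{60988023418}{2273597} \approx 26824.0$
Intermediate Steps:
$B{\left(V \right)} = \frac{1}{-11 + V}$
$j{\left(R,X \right)} = 8 + \frac{1}{-11 + X}$
$\frac{228018}{j{\left(177,13 \right)}} + \frac{316148}{-267482} = \frac{228018}{\frac{1}{-11 + 13} \left(-87 + 8 \cdot 13\right)} + \frac{316148}{-267482} = \frac{228018}{\frac{1}{2} \left(-87 + 104\right)} + 316148 \left(- \frac{1}{267482}\right) = \frac{228018}{\frac{1}{2} \cdot 17} - \frac{158074}{133741} = \frac{228018}{\frac{17}{2}} - \frac{158074}{133741} = 228018 \cdot \frac{2}{17} - \frac{158074}{133741} = \frac{456036}{17} - \frac{158074}{133741} = \frac{60988023418}{2273597}$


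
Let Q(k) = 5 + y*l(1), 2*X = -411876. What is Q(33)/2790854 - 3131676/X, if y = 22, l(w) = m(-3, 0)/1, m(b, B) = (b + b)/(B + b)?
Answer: 485558921237/31930160614 ≈ 15.207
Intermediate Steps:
X = -205938 (X = (½)*(-411876) = -205938)
m(b, B) = 2*b/(B + b) (m(b, B) = (2*b)/(B + b) = 2*b/(B + b))
l(w) = 2 (l(w) = (2*(-3)/(0 - 3))/1 = (2*(-3)/(-3))*1 = (2*(-3)*(-⅓))*1 = 2*1 = 2)
Q(k) = 49 (Q(k) = 5 + 22*2 = 5 + 44 = 49)
Q(33)/2790854 - 3131676/X = 49/2790854 - 3131676/(-205938) = 49*(1/2790854) - 3131676*(-1/205938) = 49/2790854 + 173982/11441 = 485558921237/31930160614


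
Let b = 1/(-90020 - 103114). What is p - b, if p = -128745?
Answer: -24865036829/193134 ≈ -1.2875e+5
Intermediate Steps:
b = -1/193134 (b = 1/(-193134) = -1/193134 ≈ -5.1778e-6)
p - b = -128745 - 1*(-1/193134) = -128745 + 1/193134 = -24865036829/193134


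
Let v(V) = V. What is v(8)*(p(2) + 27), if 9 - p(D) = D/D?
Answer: 280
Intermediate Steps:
p(D) = 8 (p(D) = 9 - D/D = 9 - 1*1 = 9 - 1 = 8)
v(8)*(p(2) + 27) = 8*(8 + 27) = 8*35 = 280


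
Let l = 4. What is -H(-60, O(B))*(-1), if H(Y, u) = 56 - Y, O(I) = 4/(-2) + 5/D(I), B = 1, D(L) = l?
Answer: 116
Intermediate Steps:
D(L) = 4
O(I) = -¾ (O(I) = 4/(-2) + 5/4 = 4*(-½) + 5*(¼) = -2 + 5/4 = -¾)
-H(-60, O(B))*(-1) = -(56 - 1*(-60))*(-1) = -(56 + 60)*(-1) = -1*116*(-1) = -116*(-1) = 116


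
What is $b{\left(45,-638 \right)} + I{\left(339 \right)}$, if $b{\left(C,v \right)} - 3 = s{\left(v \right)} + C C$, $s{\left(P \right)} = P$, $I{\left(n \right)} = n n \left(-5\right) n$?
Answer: $-194789705$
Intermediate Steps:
$I{\left(n \right)} = - 5 n^{3}$ ($I{\left(n \right)} = n^{2} \left(-5\right) n = - 5 n^{2} n = - 5 n^{3}$)
$b{\left(C,v \right)} = 3 + v + C^{2}$ ($b{\left(C,v \right)} = 3 + \left(v + C C\right) = 3 + \left(v + C^{2}\right) = 3 + v + C^{2}$)
$b{\left(45,-638 \right)} + I{\left(339 \right)} = \left(3 - 638 + 45^{2}\right) - 5 \cdot 339^{3} = \left(3 - 638 + 2025\right) - 194791095 = 1390 - 194791095 = -194789705$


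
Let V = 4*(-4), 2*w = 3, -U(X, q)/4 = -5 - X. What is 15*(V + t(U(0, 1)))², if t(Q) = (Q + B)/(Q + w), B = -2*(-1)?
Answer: 6221040/1849 ≈ 3364.5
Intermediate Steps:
U(X, q) = 20 + 4*X (U(X, q) = -4*(-5 - X) = 20 + 4*X)
w = 3/2 (w = (½)*3 = 3/2 ≈ 1.5000)
B = 2
t(Q) = (2 + Q)/(3/2 + Q) (t(Q) = (Q + 2)/(Q + 3/2) = (2 + Q)/(3/2 + Q))
V = -16
15*(V + t(U(0, 1)))² = 15*(-16 + 2*(2 + (20 + 4*0))/(3 + 2*(20 + 4*0)))² = 15*(-16 + 2*(2 + (20 + 0))/(3 + 2*(20 + 0)))² = 15*(-16 + 2*(2 + 20)/(3 + 2*20))² = 15*(-16 + 2*22/(3 + 40))² = 15*(-16 + 2*22/43)² = 15*(-16 + 2*(1/43)*22)² = 15*(-16 + 44/43)² = 15*(-644/43)² = 15*(414736/1849) = 6221040/1849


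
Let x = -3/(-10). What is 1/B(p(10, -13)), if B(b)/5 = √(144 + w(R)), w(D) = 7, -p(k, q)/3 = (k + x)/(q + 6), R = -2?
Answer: √151/755 ≈ 0.016276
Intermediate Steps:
x = 3/10 (x = -3*(-⅒) = 3/10 ≈ 0.30000)
p(k, q) = -3*(3/10 + k)/(6 + q) (p(k, q) = -3*(k + 3/10)/(q + 6) = -3*(3/10 + k)/(6 + q))
B(b) = 5*√151 (B(b) = 5*√(144 + 7) = 5*√151)
1/B(p(10, -13)) = 1/(5*√151) = √151/755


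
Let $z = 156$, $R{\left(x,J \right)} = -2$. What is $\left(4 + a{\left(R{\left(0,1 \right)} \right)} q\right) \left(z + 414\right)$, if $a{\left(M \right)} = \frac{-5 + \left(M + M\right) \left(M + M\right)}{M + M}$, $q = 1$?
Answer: $\frac{1425}{2} \approx 712.5$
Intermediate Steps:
$a{\left(M \right)} = \frac{-5 + 4 M^{2}}{2 M}$ ($a{\left(M \right)} = \frac{-5 + 2 M 2 M}{2 M} = \left(-5 + 4 M^{2}\right) \frac{1}{2 M} = \frac{-5 + 4 M^{2}}{2 M}$)
$\left(4 + a{\left(R{\left(0,1 \right)} \right)} q\right) \left(z + 414\right) = \left(4 + \left(2 \left(-2\right) - \frac{5}{2 \left(-2\right)}\right) 1\right) \left(156 + 414\right) = \left(4 + \left(-4 - - \frac{5}{4}\right) 1\right) 570 = \left(4 + \left(-4 + \frac{5}{4}\right) 1\right) 570 = \left(4 - \frac{11}{4}\right) 570 = \frac{5}{4} \cdot 570 = \frac{1425}{2}$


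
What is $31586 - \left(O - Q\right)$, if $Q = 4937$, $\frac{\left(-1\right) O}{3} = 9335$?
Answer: $64528$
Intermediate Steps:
$O = -28005$ ($O = \left(-3\right) 9335 = -28005$)
$31586 - \left(O - Q\right) = 31586 + \left(4937 - -28005\right) = 31586 + \left(4937 + 28005\right) = 31586 + 32942 = 64528$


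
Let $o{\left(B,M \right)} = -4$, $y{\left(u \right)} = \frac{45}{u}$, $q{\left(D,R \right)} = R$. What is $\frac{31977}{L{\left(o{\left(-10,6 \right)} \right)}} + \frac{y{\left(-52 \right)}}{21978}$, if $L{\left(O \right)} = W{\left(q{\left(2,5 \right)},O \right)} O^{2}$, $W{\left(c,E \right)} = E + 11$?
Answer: $\frac{507570851}{1777776} \approx 285.51$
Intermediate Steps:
$W{\left(c,E \right)} = 11 + E$
$L{\left(O \right)} = O^{2} \left(11 + O\right)$ ($L{\left(O \right)} = \left(11 + O\right) O^{2} = O^{2} \left(11 + O\right)$)
$\frac{31977}{L{\left(o{\left(-10,6 \right)} \right)}} + \frac{y{\left(-52 \right)}}{21978} = \frac{31977}{\left(-4\right)^{2} \left(11 - 4\right)} + \frac{45 \frac{1}{-52}}{21978} = \frac{31977}{16 \cdot 7} + 45 \left(- \frac{1}{52}\right) \frac{1}{21978} = \frac{31977}{112} - \frac{5}{126984} = \frac{507570851}{1777776}$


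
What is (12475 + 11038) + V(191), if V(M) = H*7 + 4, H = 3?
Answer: 23538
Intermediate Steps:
V(M) = 25 (V(M) = 3*7 + 4 = 21 + 4 = 25)
(12475 + 11038) + V(191) = (12475 + 11038) + 25 = 23513 + 25 = 23538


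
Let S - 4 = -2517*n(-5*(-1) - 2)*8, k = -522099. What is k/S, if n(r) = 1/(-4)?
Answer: -522099/5038 ≈ -103.63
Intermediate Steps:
n(r) = -1/4
S = 5038 (S = 4 - (-2517)*8/4 = 4 - 2517*(-2) = 4 + 5034 = 5038)
k/S = -522099/5038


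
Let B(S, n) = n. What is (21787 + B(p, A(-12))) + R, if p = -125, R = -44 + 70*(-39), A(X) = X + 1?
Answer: 19002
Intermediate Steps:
A(X) = 1 + X
R = -2774 (R = -44 - 2730 = -2774)
(21787 + B(p, A(-12))) + R = (21787 + (1 - 12)) - 2774 = (21787 - 11) - 2774 = 21776 - 2774 = 19002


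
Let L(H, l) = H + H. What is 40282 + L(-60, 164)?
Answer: 40162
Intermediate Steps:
L(H, l) = 2*H
40282 + L(-60, 164) = 40282 + 2*(-60) = 40282 - 120 = 40162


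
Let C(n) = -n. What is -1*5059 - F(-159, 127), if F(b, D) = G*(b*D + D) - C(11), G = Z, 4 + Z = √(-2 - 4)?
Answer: -85334 + 20066*I*√6 ≈ -85334.0 + 49151.0*I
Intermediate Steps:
Z = -4 + I*√6 (Z = -4 + √(-2 - 4) = -4 + √(-6) = -4 + I*√6 ≈ -4.0 + 2.4495*I)
G = -4 + I*√6 ≈ -4.0 + 2.4495*I
F(b, D) = 11 + (-4 + I*√6)*(D + D*b) (F(b, D) = (-4 + I*√6)*(b*D + D) - (-1)*11 = (-4 + I*√6)*(D*b + D) - 1*(-11) = (-4 + I*√6)*(D + D*b) + 11 = 11 + (-4 + I*√6)*(D + D*b))
-1*5059 - F(-159, 127) = -1*5059 - (11 - 1*127*(4 - I*√6) - 1*127*(-159)*(4 - I*√6)) = -5059 - (11 + (-508 + 127*I*√6) + (80772 - 20193*I*√6)) = -5059 - (80275 - 20066*I*√6) = -5059 + (-80275 + 20066*I*√6) = -85334 + 20066*I*√6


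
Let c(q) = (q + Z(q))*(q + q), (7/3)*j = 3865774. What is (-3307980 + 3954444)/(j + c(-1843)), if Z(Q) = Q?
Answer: 2262624/53351747 ≈ 0.042410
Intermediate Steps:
j = 11597322/7 (j = (3/7)*3865774 = 11597322/7 ≈ 1.6568e+6)
c(q) = 4*q² (c(q) = (q + q)*(q + q) = (2*q)*(2*q) = 4*q²)
(-3307980 + 3954444)/(j + c(-1843)) = (-3307980 + 3954444)/(11597322/7 + 4*(-1843)²) = 646464/(11597322/7 + 4*3396649) = 646464/(11597322/7 + 13586596) = 646464/(106703494/7) = 646464*(7/106703494) = 2262624/53351747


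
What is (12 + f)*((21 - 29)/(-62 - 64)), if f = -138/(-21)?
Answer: 520/441 ≈ 1.1791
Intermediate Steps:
f = 46/7 (f = -138*(-1/21) = 46/7 ≈ 6.5714)
(12 + f)*((21 - 29)/(-62 - 64)) = (12 + 46/7)*((21 - 29)/(-62 - 64)) = 130*(-8/(-126))/7 = 130*(-8*(-1/126))/7 = (130/7)*(4/63) = 520/441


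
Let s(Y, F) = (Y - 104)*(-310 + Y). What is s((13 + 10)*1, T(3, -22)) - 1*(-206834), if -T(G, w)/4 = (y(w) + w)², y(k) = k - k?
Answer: 230081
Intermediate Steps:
y(k) = 0
T(G, w) = -4*w² (T(G, w) = -4*(0 + w)² = -4*w²)
s(Y, F) = (-310 + Y)*(-104 + Y) (s(Y, F) = (-104 + Y)*(-310 + Y) = (-310 + Y)*(-104 + Y))
s((13 + 10)*1, T(3, -22)) - 1*(-206834) = (32240 + ((13 + 10)*1)² - 414*(13 + 10)) - 1*(-206834) = (32240 + (23*1)² - 9522) + 206834 = (32240 + 23² - 414*23) + 206834 = (32240 + 529 - 9522) + 206834 = 23247 + 206834 = 230081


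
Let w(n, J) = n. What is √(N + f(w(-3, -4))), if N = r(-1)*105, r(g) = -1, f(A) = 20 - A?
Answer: I*√82 ≈ 9.0554*I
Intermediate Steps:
N = -105 (N = -1*105 = -105)
√(N + f(w(-3, -4))) = √(-105 + (20 - 1*(-3))) = √(-105 + (20 + 3)) = √(-105 + 23) = √(-82) = I*√82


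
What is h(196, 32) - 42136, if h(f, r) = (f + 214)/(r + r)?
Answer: -1348147/32 ≈ -42130.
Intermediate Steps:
h(f, r) = (214 + f)/(2*r) (h(f, r) = (214 + f)/((2*r)) = (214 + f)*(1/(2*r)) = (214 + f)/(2*r))
h(196, 32) - 42136 = (1/2)*(214 + 196)/32 - 42136 = (1/2)*(1/32)*410 - 42136 = 205/32 - 42136 = -1348147/32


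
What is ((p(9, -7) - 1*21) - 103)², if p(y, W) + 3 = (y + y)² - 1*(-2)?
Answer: 39601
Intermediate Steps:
p(y, W) = -1 + 4*y² (p(y, W) = -3 + ((y + y)² - 1*(-2)) = -3 + ((2*y)² + 2) = -3 + (4*y² + 2) = -3 + (2 + 4*y²) = -1 + 4*y²)
((p(9, -7) - 1*21) - 103)² = (((-1 + 4*9²) - 1*21) - 103)² = (((-1 + 4*81) - 21) - 103)² = (((-1 + 324) - 21) - 103)² = ((323 - 21) - 103)² = (302 - 103)² = 199² = 39601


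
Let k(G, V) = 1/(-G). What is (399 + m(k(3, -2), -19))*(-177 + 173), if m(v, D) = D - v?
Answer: -4564/3 ≈ -1521.3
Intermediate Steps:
k(G, V) = -1/G
(399 + m(k(3, -2), -19))*(-177 + 173) = (399 + (-19 - (-1)/3))*(-177 + 173) = (399 + (-19 - (-1)/3))*(-4) = (399 + (-19 - 1*(-⅓)))*(-4) = (399 + (-19 + ⅓))*(-4) = (399 - 56/3)*(-4) = (1141/3)*(-4) = -4564/3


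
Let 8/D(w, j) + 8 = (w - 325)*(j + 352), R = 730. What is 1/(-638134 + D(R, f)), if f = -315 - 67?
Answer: -6079/3879216590 ≈ -1.5671e-6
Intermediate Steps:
f = -382
D(w, j) = 8/(-8 + (-325 + w)*(352 + j)) (D(w, j) = 8/(-8 + (w - 325)*(j + 352)) = 8/(-8 + (-325 + w)*(352 + j)))
1/(-638134 + D(R, f)) = 1/(-638134 + 8/(-114408 - 325*(-382) + 352*730 - 382*730)) = 1/(-638134 + 8/(-114408 + 124150 + 256960 - 278860)) = 1/(-638134 + 8/(-12158)) = 1/(-638134 + 8*(-1/12158)) = 1/(-638134 - 4/6079) = 1/(-3879216590/6079) = -6079/3879216590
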